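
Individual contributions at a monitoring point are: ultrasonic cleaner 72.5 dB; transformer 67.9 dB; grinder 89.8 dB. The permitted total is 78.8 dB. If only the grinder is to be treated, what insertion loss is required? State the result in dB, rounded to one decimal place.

12.6 dB

The untreated sources together contribute 10^(72.5/10) + 10^(67.9/10) = 2.395e+07, i.e. 73.79 dB.
To meet 78.8 dB overall, the treated grinder may contribute at most 10^(78.8/10) − 2.395e+07 = 5.191e+07, i.e. 77.15 dB.
Required insertion loss = 89.8 − 77.15 = 12.65 dB.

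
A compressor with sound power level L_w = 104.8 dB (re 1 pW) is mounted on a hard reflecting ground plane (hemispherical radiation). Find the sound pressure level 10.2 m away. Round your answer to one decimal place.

L_p = L_w − 10·log₁₀(2π·r²) with r = 10.2 m.
2π·r² = 653.7 m², 10·log₁₀ of that is 28.154 dB.
L_p = 104.8 − 28.154 = 76.65 dB.

76.6 dB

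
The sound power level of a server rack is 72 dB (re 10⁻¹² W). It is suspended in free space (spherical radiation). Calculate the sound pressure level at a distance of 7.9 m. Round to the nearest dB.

43 dB

L_p = L_w − 10·log₁₀(4π·r²) with r = 7.9 m.
4π·r² = 784.3 m², 10·log₁₀ of that is 28.945 dB.
L_p = 72 − 28.945 = 43.06 dB.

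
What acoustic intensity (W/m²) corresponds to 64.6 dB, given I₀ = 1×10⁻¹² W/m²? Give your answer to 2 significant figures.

L = 10·log₁₀(I/I₀) ⇒ I = I₀·10^(L/10) = 10⁻¹² × 10^6.46.

2.9e-06 W/m²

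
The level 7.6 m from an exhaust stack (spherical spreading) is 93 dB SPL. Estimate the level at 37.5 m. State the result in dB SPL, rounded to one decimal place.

79.1 dB SPL

For a point source, L₂ = L₁ − 20·log₁₀(r₂/r₁).
L₂ = 93 − 20·log₁₀(37.5/7.6) = 93 − 13.864 = 79.14 dB SPL.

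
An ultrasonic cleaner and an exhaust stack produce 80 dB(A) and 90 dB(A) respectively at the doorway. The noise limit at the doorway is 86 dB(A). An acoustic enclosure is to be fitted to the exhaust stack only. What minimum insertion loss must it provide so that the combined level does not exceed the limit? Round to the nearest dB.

The untreated sources together contribute 10^(80/10) = 1.000e+08, i.e. 80.00 dB(A).
To meet 86 dB(A) overall, the treated exhaust stack may contribute at most 10^(86/10) − 1.000e+08 = 2.981e+08, i.e. 84.74 dB(A).
Required insertion loss = 90 − 84.74 = 5.26 dB.

5 dB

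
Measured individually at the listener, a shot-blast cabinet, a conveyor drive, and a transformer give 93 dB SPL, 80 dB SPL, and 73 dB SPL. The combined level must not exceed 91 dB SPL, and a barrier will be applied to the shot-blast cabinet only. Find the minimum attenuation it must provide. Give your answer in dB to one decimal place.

The untreated sources together contribute 10^(80/10) + 10^(73/10) = 1.200e+08, i.e. 80.79 dB SPL.
The limit corresponds to 10^(91/10) = 1.259e+09; subtracting the fixed part leaves 1.139e+09 for the shot-blast cabinet, i.e. 90.57 dB SPL.
So the shot-blast cabinet must be reduced from 93 to 90.57 dB SPL: IL = 2.43 dB.

2.4 dB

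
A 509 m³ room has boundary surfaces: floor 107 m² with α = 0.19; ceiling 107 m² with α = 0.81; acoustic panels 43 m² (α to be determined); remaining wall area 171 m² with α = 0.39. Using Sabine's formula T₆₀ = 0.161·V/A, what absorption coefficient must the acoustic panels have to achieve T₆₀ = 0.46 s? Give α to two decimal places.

From T₆₀ = 0.161·V/A, the target T₆₀ = 0.46 s needs A = 0.161·509/0.46 = 178.15 m².
Absorption from the other surfaces = 107·0.19 + 107·0.81 + 171·0.39 = 173.69 m², so the acoustic panels must supply 4.46 m² over 43 m².
α = 4.46/43 = 0.104.

0.10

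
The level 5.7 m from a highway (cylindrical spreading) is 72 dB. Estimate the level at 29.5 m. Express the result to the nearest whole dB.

For a line source, L₂ = L₁ − 10·log₁₀(r₂/r₁).
L₂ = 72 − 10·log₁₀(29.5/5.7) = 72 − 7.139 = 64.86 dB.

65 dB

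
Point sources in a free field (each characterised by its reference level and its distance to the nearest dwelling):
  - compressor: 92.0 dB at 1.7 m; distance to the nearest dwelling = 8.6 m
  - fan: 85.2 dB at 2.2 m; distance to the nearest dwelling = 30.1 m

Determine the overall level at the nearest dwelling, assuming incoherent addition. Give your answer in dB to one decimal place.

78.0 dB

Propagate each source to the receiver with L = L_ref − 20·log₁₀(r/r_ref), then add intensities.
compressor: 92.0 − 20·log₁₀(8.6/1.7) = 92.0 − 14.08 = 77.92 dB.
fan: 85.2 − 20·log₁₀(30.1/2.2) = 85.2 − 22.72 = 62.48 dB.
Σ 10^(L/10) = 6.370e+07 → L_total = 10·log₁₀(6.370e+07) = 78.04 dB.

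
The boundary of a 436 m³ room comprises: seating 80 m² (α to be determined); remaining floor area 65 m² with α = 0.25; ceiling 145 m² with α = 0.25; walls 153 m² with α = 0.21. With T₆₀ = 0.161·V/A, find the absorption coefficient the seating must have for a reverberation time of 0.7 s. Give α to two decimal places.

Required total absorption A = 0.161·436/0.7 = 100.28 m².
Absorption from the other surfaces = 65·0.25 + 145·0.25 + 153·0.21 = 84.63 m², so the seating must supply 15.65 m² over 80 m².
α = 15.65/80 = 0.196.

0.20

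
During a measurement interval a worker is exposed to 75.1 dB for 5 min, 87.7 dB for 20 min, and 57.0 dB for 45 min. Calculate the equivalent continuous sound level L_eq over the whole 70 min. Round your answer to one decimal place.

82.3 dB

The energy average is taken in the linear domain: L_eq = 10·log₁₀[(Σ tᵢ·10^(Lᵢ/10))/T], T = 70 min.
Σ tᵢ·10^(Lᵢ/10) = 5·10^(75.1/10) + 20·10^(87.7/10) + 45·10^(57.0/10) = 1.196e+10.
L_eq = 10·log₁₀(1.196e+10/70) = 82.33 dB.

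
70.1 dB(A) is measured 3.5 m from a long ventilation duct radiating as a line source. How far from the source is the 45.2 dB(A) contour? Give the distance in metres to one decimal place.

1081.6 m

Line-source spreading drops the level by 10·log₁₀(r₂/r₁); inverting, r₂/r₁ = 10^(ΔL/10).
r₂ = 3.5·10^((70.1−45.2)/10) = 3.5·10^(24.9/10) = 1081.60 m.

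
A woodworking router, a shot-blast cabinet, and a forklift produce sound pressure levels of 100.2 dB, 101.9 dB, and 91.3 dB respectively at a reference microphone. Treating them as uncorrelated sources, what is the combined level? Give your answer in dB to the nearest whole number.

For uncorrelated sources the intensities add, so convert each level to linear form, sum, and take 10·log₁₀ of the total.
Σ 10^(L/10) = 10^(100.2/10) + 10^(101.9/10) + 10^(91.3/10) = 2.731e+10.
L_total = 10·log₁₀(2.731e+10) = 104.36 dB.

104 dB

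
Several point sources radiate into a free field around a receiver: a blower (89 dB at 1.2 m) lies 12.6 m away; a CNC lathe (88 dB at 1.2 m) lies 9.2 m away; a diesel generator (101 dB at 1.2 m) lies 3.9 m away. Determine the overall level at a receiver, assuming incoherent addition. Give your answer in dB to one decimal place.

90.8 dB

Apply inverse-square spreading to bring every level to the receiver, then sum 10^(L/10).
blower: 89 − 20·log₁₀(12.6/1.2) = 89 − 20.42 = 68.58 dB.
CNC lathe: 88 − 20·log₁₀(9.2/1.2) = 88 − 17.69 = 70.31 dB.
diesel generator: 101 − 20·log₁₀(3.9/1.2) = 101 − 10.24 = 90.76 dB.
Σ 10^(L/10) = 1.210e+09 → L_total = 10·log₁₀(1.210e+09) = 90.83 dB.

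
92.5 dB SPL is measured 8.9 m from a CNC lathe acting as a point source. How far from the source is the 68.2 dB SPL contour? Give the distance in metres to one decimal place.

Point-source spreading drops the level by 20·log₁₀(r₂/r₁); inverting, r₂/r₁ = 10^(ΔL/20).
r₂ = 8.9·10^((92.5−68.2)/20) = 8.9·10^(24.3/20) = 146.01 m.

146.0 m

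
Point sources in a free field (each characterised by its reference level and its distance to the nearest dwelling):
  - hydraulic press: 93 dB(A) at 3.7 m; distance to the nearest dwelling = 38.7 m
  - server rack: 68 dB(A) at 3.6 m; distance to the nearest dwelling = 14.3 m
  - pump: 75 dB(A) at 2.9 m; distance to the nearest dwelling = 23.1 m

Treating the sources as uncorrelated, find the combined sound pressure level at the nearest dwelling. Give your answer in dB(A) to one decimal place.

72.8 dB(A)

Apply inverse-square spreading to bring every level to the receiver, then sum 10^(L/10).
hydraulic press: 93 − 20·log₁₀(38.7/3.7) = 93 − 20.39 = 72.61 dB(A).
server rack: 68 − 20·log₁₀(14.3/3.6) = 68 − 11.98 = 56.02 dB(A).
pump: 75 − 20·log₁₀(23.1/2.9) = 75 − 18.02 = 56.98 dB(A).
Σ 10^(L/10) = 1.914e+07 → L_total = 10·log₁₀(1.914e+07) = 72.82 dB(A).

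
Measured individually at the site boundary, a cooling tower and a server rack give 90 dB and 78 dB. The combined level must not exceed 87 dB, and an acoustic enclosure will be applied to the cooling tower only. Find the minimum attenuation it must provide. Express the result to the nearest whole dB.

The untreated sources together contribute 10^(78/10) = 6.310e+07, i.e. 78.00 dB.
The limit corresponds to 10^(87/10) = 5.012e+08; subtracting the fixed part leaves 4.381e+08 for the cooling tower, i.e. 86.42 dB.
So the cooling tower must be reduced from 90 to 86.42 dB: IL = 3.58 dB.

4 dB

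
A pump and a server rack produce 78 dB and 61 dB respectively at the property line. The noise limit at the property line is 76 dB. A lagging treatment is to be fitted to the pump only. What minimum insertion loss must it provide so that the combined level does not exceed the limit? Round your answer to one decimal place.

2.1 dB

The untreated sources together contribute 10^(61/10) = 1.259e+06, i.e. 61.00 dB.
To meet 76 dB overall, the treated pump may contribute at most 10^(76/10) − 1.259e+06 = 3.855e+07, i.e. 75.86 dB.
So the pump must be reduced from 78 to 75.86 dB: IL = 2.14 dB.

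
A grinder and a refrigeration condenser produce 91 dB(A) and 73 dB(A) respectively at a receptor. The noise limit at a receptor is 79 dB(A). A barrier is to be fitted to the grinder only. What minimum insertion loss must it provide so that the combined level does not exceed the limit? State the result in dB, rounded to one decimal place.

Everything except the grinder sums to 10^(73/10) = 1.995e+07 in linear terms, 73.00 dB(A).
To meet 79 dB(A) overall, the treated grinder may contribute at most 10^(79/10) − 1.995e+07 = 5.948e+07, i.e. 77.74 dB(A).
Required insertion loss = 91 − 77.74 = 13.26 dB.

13.3 dB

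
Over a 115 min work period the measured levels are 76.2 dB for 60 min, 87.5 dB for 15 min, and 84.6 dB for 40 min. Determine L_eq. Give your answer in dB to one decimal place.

82.9 dB

L_eq = 10·log₁₀[(1/T)·Σ tᵢ·10^(Lᵢ/10)] with T = 115 min.
Σ tᵢ·10^(Lᵢ/10) = 60·10^(76.2/10) + 15·10^(87.5/10) + 40·10^(84.6/10) = 2.247e+10.
L_eq = 10·log₁₀(2.247e+10/115) = 82.91 dB.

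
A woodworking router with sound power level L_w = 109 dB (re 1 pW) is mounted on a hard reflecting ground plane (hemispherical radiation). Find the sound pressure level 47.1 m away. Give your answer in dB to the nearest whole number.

L_p = L_w − 10·log₁₀(2π·r²) with r = 47.1 m.
2π·r² = 1.394e+04 m², 10·log₁₀ of that is 41.442 dB.
L_p = 109 − 41.442 = 67.56 dB.

68 dB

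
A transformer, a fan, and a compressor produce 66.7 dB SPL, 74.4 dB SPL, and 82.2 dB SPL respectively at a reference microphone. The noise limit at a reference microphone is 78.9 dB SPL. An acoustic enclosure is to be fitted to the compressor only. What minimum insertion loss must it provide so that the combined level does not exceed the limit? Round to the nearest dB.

The untreated sources together contribute 10^(66.7/10) + 10^(74.4/10) = 3.222e+07, i.e. 75.08 dB SPL.
To meet 78.9 dB SPL overall, the treated compressor may contribute at most 10^(78.9/10) − 3.222e+07 = 4.541e+07, i.e. 76.57 dB SPL.
Required insertion loss = 82.2 − 76.57 = 5.63 dB.

6 dB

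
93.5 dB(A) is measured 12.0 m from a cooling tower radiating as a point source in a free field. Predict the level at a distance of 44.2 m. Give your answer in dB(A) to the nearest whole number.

82 dB(A)

Point-source attenuation: ΔL = 20·log₁₀(r₂/r₁) = 20·log₁₀(44.2/12.0) = 11.325 dB.
L₂ = 93.5 − 20·log₁₀(44.2/12.0) = 93.5 − 11.325 = 82.18 dB(A).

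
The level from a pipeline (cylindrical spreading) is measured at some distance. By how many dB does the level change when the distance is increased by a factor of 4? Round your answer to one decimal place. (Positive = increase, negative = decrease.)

-6.0 dB

Line-source spreading: ΔL = −10·log₁₀(r₂/r₁).
ΔL = −10·log₁₀(4) = -6.02 dB.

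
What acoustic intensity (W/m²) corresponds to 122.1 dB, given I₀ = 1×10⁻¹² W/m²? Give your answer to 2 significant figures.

1.6 W/m²

I = I₀·10^(L/10) = 10⁻¹² × 10^(122.1/10) = 10^(0.210).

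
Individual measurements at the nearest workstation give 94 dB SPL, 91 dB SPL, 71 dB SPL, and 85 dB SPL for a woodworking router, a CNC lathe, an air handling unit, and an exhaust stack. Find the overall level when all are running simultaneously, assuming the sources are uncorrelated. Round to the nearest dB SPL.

96 dB SPL

For uncorrelated sources the intensities add, so convert each level to linear form, sum, and take 10·log₁₀ of the total.
Σ 10^(L/10) = 10^(94/10) + 10^(91/10) + 10^(71/10) + 10^(85/10) = 4.100e+09.
L_total = 10·log₁₀(4.100e+09) = 96.13 dB SPL.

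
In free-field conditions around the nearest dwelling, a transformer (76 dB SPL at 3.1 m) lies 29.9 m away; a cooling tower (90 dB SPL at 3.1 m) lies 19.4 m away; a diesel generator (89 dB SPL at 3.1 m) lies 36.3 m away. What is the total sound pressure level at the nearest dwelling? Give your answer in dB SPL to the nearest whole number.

75 dB SPL

Apply inverse-square spreading to bring every level to the receiver, then sum 10^(L/10).
transformer: 76 − 20·log₁₀(29.9/3.1) = 76 − 19.69 = 56.31 dB SPL.
cooling tower: 90 − 20·log₁₀(19.4/3.1) = 90 − 15.93 = 74.07 dB SPL.
diesel generator: 89 − 20·log₁₀(36.3/3.1) = 89 − 21.37 = 67.63 dB SPL.
Σ 10^(L/10) = 3.176e+07 → L_total = 10·log₁₀(3.176e+07) = 75.02 dB SPL.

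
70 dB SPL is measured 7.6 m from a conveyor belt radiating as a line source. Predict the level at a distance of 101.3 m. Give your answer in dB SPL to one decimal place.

For a line source, L₂ = L₁ − 10·log₁₀(r₂/r₁).
L₂ = 70 − 10·log₁₀(101.3/7.6) = 70 − 11.248 = 58.75 dB SPL.

58.8 dB SPL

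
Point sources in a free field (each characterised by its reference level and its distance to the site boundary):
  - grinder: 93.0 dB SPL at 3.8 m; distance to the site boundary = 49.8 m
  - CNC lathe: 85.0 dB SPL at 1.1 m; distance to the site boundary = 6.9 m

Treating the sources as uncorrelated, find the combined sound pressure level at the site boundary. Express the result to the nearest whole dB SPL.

73 dB SPL

Propagate each source to the receiver with L = L_ref − 20·log₁₀(r/r_ref), then add intensities.
grinder: 93.0 − 20·log₁₀(49.8/3.8) = 93.0 − 22.35 = 70.65 dB SPL.
CNC lathe: 85.0 − 20·log₁₀(6.9/1.1) = 85.0 − 15.95 = 69.05 dB SPL.
Σ 10^(L/10) = 1.965e+07 → L_total = 10·log₁₀(1.965e+07) = 72.93 dB SPL.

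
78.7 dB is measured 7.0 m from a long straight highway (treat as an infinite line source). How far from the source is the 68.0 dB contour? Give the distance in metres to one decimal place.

82.2 m

The 10.7 dB drop corresponds to a distance ratio of 10^(10.7/10) for a line source.
r₂ = 7.0·10^((78.7−68.0)/10) = 7.0·10^(10.7/10) = 82.24 m.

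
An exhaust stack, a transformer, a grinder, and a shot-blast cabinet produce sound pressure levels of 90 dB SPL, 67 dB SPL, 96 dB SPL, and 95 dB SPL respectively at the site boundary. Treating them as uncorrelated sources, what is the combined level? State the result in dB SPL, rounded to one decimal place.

Incoherent sources combine by intensity addition: L_total = 10·log₁₀(Σ 10^(L_i/10)).
Σ 10^(L/10) = 10^(90/10) + 10^(67/10) + 10^(96/10) + 10^(95/10) = 8.148e+09.
L_total = 10·log₁₀(8.148e+09) = 99.11 dB SPL.

99.1 dB SPL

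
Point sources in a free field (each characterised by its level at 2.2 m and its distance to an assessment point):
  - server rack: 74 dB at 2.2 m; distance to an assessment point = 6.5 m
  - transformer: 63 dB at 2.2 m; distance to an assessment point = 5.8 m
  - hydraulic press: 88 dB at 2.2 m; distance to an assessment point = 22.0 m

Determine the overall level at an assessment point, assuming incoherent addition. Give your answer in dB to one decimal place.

Propagate each source to the receiver with L = L_ref − 20·log₁₀(r/r_ref), then add intensities.
server rack: 74 − 20·log₁₀(6.5/2.2) = 74 − 9.41 = 64.59 dB.
transformer: 63 − 20·log₁₀(5.8/2.2) = 63 − 8.42 = 54.58 dB.
hydraulic press: 88 − 20·log₁₀(22.0/2.2) = 88 − 20.00 = 68.00 dB.
Σ 10^(L/10) = 9.474e+06 → L_total = 10·log₁₀(9.474e+06) = 69.77 dB.

69.8 dB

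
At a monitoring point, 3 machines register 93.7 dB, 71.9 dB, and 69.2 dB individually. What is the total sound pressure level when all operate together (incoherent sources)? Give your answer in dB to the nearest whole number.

94 dB

For uncorrelated sources the intensities add, so convert each level to linear form, sum, and take 10·log₁₀ of the total.
Σ 10^(L/10) = 10^(93.7/10) + 10^(71.9/10) + 10^(69.2/10) = 2.368e+09.
L_total = 10·log₁₀(2.368e+09) = 93.74 dB.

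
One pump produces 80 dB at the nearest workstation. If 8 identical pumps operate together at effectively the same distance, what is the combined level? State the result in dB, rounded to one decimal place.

N identical incoherent sources raise the level by 10·log₁₀ N.
L_total = 80 + 10·log₁₀(8) = 80 + 9.031 = 89.03 dB.

89.0 dB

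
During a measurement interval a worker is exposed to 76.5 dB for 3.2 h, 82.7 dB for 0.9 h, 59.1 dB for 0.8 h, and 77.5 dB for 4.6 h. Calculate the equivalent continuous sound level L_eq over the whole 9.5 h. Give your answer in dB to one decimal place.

The energy average is taken in the linear domain: L_eq = 10·log₁₀[(Σ tᵢ·10^(Lᵢ/10))/T], T = 9.5 h.
Σ tᵢ·10^(Lᵢ/10) = 3.2·10^(76.5/10) + 0.9·10^(82.7/10) + 0.8·10^(59.1/10) + 4.6·10^(77.5/10) = 5.699e+08.
L_eq = 10·log₁₀(5.699e+08/9.5) = 77.78 dB.

77.8 dB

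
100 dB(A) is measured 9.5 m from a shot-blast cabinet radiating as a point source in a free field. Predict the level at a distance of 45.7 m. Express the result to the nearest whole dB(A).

86 dB(A)

Spherical spreading from a point source gives a 20·log₁₀(r₂/r₁) drop.
L₂ = 100 − 20·log₁₀(45.7/9.5) = 100 − 13.644 = 86.36 dB(A).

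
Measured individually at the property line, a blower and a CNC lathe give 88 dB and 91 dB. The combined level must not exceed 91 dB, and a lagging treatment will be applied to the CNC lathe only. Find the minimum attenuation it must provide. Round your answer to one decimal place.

Fixed contribution from the other source: Σ 10^(L/10) = 10^(88/10) = 6.310e+08 (88.00 dB).
The limit corresponds to 10^(91/10) = 1.259e+09; subtracting the fixed part leaves 6.280e+08 for the CNC lathe, i.e. 87.98 dB.
Required insertion loss = 91 − 87.98 = 3.02 dB.

3.0 dB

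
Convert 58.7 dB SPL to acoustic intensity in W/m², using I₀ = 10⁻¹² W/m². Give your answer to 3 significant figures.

7.41e-07 W/m²

I/I₀ = 10^(58.7/10) = 7.413e+05, so I = 7.413e+05 × 10⁻¹² W/m².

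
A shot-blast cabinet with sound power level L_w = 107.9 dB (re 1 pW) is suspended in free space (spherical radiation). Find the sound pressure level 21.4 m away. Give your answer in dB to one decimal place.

70.3 dB

Free-field spherical radiation: L_p = L_w − 10·log₁₀(4π·r²), r = 21.4 m.
4π·r² = 5755 m², 10·log₁₀ of that is 37.600 dB.
L_p = 107.9 − 37.600 = 70.30 dB.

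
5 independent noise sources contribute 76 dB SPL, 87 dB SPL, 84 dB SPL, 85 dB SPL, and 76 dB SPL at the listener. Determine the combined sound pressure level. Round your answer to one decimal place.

For uncorrelated sources the intensities add, so convert each level to linear form, sum, and take 10·log₁₀ of the total.
Σ 10^(L/10) = 10^(76/10) + 10^(87/10) + 10^(84/10) + 10^(85/10) + 10^(76/10) = 1.148e+09.
L_total = 10·log₁₀(1.148e+09) = 90.60 dB SPL.

90.6 dB SPL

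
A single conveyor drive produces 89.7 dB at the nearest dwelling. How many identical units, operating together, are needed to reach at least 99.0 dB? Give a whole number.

9

N identical sources give L₁ + 10·log₁₀ N, so require 10·log₁₀ N ≥ 99.0 − 89.7 = 9.3 dB.
N ≥ 10^(9.3/10) = 8.511, so N = 9.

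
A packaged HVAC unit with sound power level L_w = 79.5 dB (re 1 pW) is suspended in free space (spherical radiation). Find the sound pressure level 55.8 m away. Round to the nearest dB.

34 dB

The power spreads over a sphere of area 4π·r², so L_p = L_w − 10·log₁₀(4π·r²).
4π·r² = 3.913e+04 m², 10·log₁₀ of that is 45.925 dB.
L_p = 79.5 − 45.925 = 33.58 dB.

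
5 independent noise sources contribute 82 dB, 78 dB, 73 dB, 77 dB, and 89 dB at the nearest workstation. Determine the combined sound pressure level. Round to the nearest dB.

For uncorrelated sources the intensities add, so convert each level to linear form, sum, and take 10·log₁₀ of the total.
Σ 10^(L/10) = 10^(82/10) + 10^(78/10) + 10^(73/10) + 10^(77/10) + 10^(89/10) = 1.086e+09.
L_total = 10·log₁₀(1.086e+09) = 90.36 dB.

90 dB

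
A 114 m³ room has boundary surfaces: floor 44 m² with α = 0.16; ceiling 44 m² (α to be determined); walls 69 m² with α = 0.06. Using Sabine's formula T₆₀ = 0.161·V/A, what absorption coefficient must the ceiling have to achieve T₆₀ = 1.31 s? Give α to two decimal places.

0.06

From T₆₀ = 0.161·V/A, the target T₆₀ = 1.31 s needs A = 0.161·114/1.31 = 14.01 m².
Absorption from the other surfaces = 44·0.16 + 69·0.06 = 11.18 m², so the ceiling must supply 2.83 m² over 44 m².
α = 2.83/44 = 0.064.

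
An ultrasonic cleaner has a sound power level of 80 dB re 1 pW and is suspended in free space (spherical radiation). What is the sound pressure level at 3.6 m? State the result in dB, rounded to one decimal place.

L_p = L_w − 10·log₁₀(4π·r²) with r = 3.6 m.
4π·r² = 162.9 m², 10·log₁₀ of that is 22.118 dB.
L_p = 80 − 22.118 = 57.88 dB.

57.9 dB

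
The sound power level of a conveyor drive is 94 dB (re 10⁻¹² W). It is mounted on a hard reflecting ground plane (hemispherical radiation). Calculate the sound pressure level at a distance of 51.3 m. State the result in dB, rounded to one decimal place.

L_p = L_w − 10·log₁₀(2π·r²) with r = 51.3 m.
2π·r² = 1.654e+04 m², 10·log₁₀ of that is 42.184 dB.
L_p = 94 − 42.184 = 51.82 dB.

51.8 dB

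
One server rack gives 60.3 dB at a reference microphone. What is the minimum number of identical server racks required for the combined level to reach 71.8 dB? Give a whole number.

15

The shortfall is 71.8 − 60.3 = 11.5 dB, and N units add 10·log₁₀ N, so need 10·log₁₀ N ≥ 11.5.
N ≥ 10^(11.5/10) = 14.125, so N = 15.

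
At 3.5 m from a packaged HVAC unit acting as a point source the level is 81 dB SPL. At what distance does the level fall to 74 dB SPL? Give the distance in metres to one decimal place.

7.8 m

For a point source L₁ − L₂ = 20·log₁₀(r₂/r₁), so r₂ = r₁·10^((L₁−L₂)/20).
r₂ = 3.5·10^((81−74)/20) = 3.5·10^(7.0/20) = 7.84 m.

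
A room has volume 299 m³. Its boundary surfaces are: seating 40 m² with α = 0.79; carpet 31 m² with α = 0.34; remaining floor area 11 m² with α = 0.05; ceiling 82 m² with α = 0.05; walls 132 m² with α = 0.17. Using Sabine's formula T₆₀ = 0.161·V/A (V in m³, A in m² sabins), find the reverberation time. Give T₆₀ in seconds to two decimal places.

A = Σ Sᵢαᵢ = 40·0.79 + 31·0.34 + 11·0.05 + 82·0.05 + 132·0.17 = 69.23 m².
T₆₀ = 0.161·V/A = 0.161·299/69.23 = 0.695 s.

0.70 s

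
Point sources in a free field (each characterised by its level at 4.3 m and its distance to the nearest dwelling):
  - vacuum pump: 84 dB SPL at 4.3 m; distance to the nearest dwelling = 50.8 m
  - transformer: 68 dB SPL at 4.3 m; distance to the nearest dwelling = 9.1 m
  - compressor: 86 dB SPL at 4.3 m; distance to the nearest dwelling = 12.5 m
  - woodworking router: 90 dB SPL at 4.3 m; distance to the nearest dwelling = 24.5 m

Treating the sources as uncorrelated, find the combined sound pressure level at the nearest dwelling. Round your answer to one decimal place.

79.1 dB SPL

Propagate each source to the receiver with L = L_ref − 20·log₁₀(r/r_ref), then add intensities.
vacuum pump: 84 − 20·log₁₀(50.8/4.3) = 84 − 21.45 = 62.55 dB SPL.
transformer: 68 − 20·log₁₀(9.1/4.3) = 68 − 6.51 = 61.49 dB SPL.
compressor: 86 − 20·log₁₀(12.5/4.3) = 86 − 9.27 = 76.73 dB SPL.
woodworking router: 90 − 20·log₁₀(24.5/4.3) = 90 − 15.11 = 74.89 dB SPL.
Σ 10^(L/10) = 8.112e+07 → L_total = 10·log₁₀(8.112e+07) = 79.09 dB SPL.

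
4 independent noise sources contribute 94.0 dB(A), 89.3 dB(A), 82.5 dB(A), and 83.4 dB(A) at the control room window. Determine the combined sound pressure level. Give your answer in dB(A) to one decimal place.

95.8 dB(A)

For uncorrelated sources the intensities add, so convert each level to linear form, sum, and take 10·log₁₀ of the total.
Σ 10^(L/10) = 10^(94.0/10) + 10^(89.3/10) + 10^(82.5/10) + 10^(83.4/10) = 3.760e+09.
L_total = 10·log₁₀(3.760e+09) = 95.75 dB(A).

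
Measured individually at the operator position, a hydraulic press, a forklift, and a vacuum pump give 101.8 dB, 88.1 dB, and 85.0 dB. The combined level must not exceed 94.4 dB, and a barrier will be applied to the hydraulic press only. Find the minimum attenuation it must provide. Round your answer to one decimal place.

9.3 dB

Fixed contribution from the other sources: Σ 10^(L/10) = 10^(88.1/10) + 10^(85.0/10) = 9.619e+08 (89.83 dB).
To meet 94.4 dB overall, the treated hydraulic press may contribute at most 10^(94.4/10) − 9.619e+08 = 1.792e+09, i.e. 92.53 dB.
Required insertion loss = 101.8 − 92.53 = 9.27 dB.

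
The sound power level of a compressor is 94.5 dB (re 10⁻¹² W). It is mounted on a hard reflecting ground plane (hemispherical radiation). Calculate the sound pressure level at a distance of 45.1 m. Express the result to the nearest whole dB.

Free-field hemispherical radiation: L_p = L_w − 10·log₁₀(2π·r²), r = 45.1 m.
2π·r² = 1.278e+04 m², 10·log₁₀ of that is 41.065 dB.
L_p = 94.5 − 41.065 = 53.43 dB.

53 dB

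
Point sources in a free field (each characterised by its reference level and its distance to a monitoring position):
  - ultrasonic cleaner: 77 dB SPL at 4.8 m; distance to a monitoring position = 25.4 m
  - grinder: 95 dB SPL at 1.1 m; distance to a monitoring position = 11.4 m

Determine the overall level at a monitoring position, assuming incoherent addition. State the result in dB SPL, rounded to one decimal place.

74.9 dB SPL

Propagate each source to the receiver with L = L_ref − 20·log₁₀(r/r_ref), then add intensities.
ultrasonic cleaner: 77 − 20·log₁₀(25.4/4.8) = 77 − 14.47 = 62.53 dB SPL.
grinder: 95 − 20·log₁₀(11.4/1.1) = 95 − 20.31 = 74.69 dB SPL.
Σ 10^(L/10) = 3.123e+07 → L_total = 10·log₁₀(3.123e+07) = 74.95 dB SPL.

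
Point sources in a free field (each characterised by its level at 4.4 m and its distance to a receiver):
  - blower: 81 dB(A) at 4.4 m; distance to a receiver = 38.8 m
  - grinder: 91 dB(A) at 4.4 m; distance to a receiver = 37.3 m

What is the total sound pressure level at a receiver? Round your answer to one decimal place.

72.8 dB(A)

Propagate each source to the receiver with L = L_ref − 20·log₁₀(r/r_ref), then add intensities.
blower: 81 − 20·log₁₀(38.8/4.4) = 81 − 18.91 = 62.09 dB(A).
grinder: 91 − 20·log₁₀(37.3/4.4) = 91 − 18.57 = 72.43 dB(A).
Σ 10^(L/10) = 1.914e+07 → L_total = 10·log₁₀(1.914e+07) = 72.82 dB(A).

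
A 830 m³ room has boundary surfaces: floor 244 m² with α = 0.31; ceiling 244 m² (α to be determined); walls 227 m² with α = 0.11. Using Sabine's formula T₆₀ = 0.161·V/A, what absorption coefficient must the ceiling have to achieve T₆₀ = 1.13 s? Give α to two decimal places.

A = 0.161·V/T₆₀ = 0.161·830/1.13 = 118.26 m² sabins.
Absorption from the other surfaces = 244·0.31 + 227·0.11 = 100.61 m², so the ceiling must supply 17.65 m² over 244 m².
α = 17.65/244 = 0.072.

0.07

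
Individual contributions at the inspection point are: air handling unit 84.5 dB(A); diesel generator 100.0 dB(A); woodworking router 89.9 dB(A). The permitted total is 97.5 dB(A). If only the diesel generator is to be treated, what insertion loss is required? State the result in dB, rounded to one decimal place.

The untreated sources together contribute 10^(84.5/10) + 10^(89.9/10) = 1.259e+09, i.e. 91.00 dB(A).
The limit corresponds to 10^(97.5/10) = 5.623e+09; subtracting the fixed part leaves 4.364e+09 for the diesel generator, i.e. 96.40 dB(A).
Required insertion loss = 100.0 − 96.40 = 3.60 dB.

3.6 dB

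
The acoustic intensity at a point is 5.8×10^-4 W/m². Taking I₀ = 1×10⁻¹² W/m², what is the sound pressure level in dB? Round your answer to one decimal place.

I/I₀ = 5.8×10^-4/10⁻¹² = 5.8×10^8, and L = 10·log₁₀(I/I₀).
L = 10·(0.7634 + 8) = 87.63 dB.

87.6 dB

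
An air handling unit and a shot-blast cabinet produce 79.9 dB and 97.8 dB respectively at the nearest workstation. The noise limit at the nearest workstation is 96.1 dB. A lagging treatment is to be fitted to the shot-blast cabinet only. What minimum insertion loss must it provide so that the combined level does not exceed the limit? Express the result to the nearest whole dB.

2 dB

Fixed contribution from the other source: Σ 10^(L/10) = 10^(79.9/10) = 9.772e+07 (79.90 dB).
The limit corresponds to 10^(96.1/10) = 4.074e+09; subtracting the fixed part leaves 3.976e+09 for the shot-blast cabinet, i.e. 95.99 dB.
Required insertion loss = 97.8 − 95.99 = 1.81 dB.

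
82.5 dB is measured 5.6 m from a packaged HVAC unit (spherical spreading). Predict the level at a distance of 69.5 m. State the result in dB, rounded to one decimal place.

For a point source, L₂ = L₁ − 20·log₁₀(r₂/r₁).
L₂ = 82.5 − 20·log₁₀(69.5/5.6) = 82.5 − 21.876 = 60.62 dB.

60.6 dB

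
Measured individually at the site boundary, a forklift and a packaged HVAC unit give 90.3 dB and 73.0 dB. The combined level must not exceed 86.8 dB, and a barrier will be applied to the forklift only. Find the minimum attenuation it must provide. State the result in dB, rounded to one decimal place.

Fixed contribution from the other source: Σ 10^(L/10) = 10^(73.0/10) = 1.995e+07 (73.00 dB).
The limit corresponds to 10^(86.8/10) = 4.786e+08; subtracting the fixed part leaves 4.587e+08 for the forklift, i.e. 86.62 dB.
So the forklift must be reduced from 90.3 to 86.62 dB: IL = 3.68 dB.

3.7 dB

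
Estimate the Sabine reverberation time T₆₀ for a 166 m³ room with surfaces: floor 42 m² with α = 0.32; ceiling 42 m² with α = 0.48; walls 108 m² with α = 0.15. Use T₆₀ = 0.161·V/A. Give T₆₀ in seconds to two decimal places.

A = Σ Sᵢαᵢ = 42·0.32 + 42·0.48 + 108·0.15 = 49.80 m².
T₆₀ = 0.161·V/A = 0.161·166/49.80 = 0.537 s.

0.54 s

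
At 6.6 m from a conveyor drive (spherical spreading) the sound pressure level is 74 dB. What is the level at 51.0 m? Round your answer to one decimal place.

56.2 dB

For a point source, L₂ = L₁ − 20·log₁₀(r₂/r₁).
L₂ = 74 − 20·log₁₀(51.0/6.6) = 74 − 17.761 = 56.24 dB.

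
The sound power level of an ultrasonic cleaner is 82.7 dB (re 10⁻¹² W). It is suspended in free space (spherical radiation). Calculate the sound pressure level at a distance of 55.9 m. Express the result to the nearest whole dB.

37 dB

The power spreads over a sphere of area 4π·r², so L_p = L_w − 10·log₁₀(4π·r²).
4π·r² = 3.927e+04 m², 10·log₁₀ of that is 45.940 dB.
L_p = 82.7 − 45.940 = 36.76 dB.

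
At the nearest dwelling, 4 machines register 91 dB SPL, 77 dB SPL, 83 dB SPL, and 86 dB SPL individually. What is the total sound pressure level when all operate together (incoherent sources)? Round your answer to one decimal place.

Incoherent sources combine by intensity addition: L_total = 10·log₁₀(Σ 10^(L_i/10)).
Σ 10^(L/10) = 10^(91/10) + 10^(77/10) + 10^(83/10) + 10^(86/10) = 1.907e+09.
L_total = 10·log₁₀(1.907e+09) = 92.80 dB SPL.

92.8 dB SPL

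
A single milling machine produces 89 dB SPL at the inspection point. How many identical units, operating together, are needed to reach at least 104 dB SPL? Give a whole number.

The shortfall is 104 − 89 = 15.0 dB, and N units add 10·log₁₀ N, so need 10·log₁₀ N ≥ 15.0.
N ≥ 10^(15.0/10) = 31.623, so N = 32.

32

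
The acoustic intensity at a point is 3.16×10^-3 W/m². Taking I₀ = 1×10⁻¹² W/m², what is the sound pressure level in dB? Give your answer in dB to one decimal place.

Dividing by I₀ shifts the exponent by 12: I/I₀ = 3.16×10^9.
L = 10·(0.4997 + 9) = 95.00 dB.

95.0 dB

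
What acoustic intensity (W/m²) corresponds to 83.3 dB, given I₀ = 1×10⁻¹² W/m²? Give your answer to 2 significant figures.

I = I₀·10^(L/10) = 10⁻¹² × 10^(83.3/10) = 10^(-3.670).

0.00021 W/m²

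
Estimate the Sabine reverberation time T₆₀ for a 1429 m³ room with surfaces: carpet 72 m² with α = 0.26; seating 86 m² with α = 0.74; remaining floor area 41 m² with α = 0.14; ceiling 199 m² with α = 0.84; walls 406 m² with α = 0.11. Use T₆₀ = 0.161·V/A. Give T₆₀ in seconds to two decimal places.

0.77 s

Summing Sᵢαᵢ: 72·0.26 + 86·0.74 + 41·0.14 + 199·0.84 + 406·0.11 = 299.92 m².
T₆₀ = 0.161 × 1429 / 299.92 = 0.767 s.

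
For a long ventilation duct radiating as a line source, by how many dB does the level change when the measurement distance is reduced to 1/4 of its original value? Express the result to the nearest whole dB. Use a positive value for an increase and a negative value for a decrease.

Line-source spreading: ΔL = −10·log₁₀(r₂/r₁).
ΔL = −10·log₁₀(0.25) = +6.02 dB.

+6 dB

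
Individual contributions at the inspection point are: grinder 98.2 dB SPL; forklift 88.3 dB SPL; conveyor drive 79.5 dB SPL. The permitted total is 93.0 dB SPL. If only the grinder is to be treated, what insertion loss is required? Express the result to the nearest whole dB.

Fixed contribution from the other sources: Σ 10^(L/10) = 10^(88.3/10) + 10^(79.5/10) = 7.652e+08 (88.84 dB SPL).
The limit corresponds to 10^(93.0/10) = 1.995e+09; subtracting the fixed part leaves 1.230e+09 for the grinder, i.e. 90.90 dB SPL.
Required insertion loss = 98.2 − 90.90 = 7.30 dB.

7 dB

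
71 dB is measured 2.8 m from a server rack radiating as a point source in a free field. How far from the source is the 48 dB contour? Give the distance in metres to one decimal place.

39.6 m

The 23.0 dB drop corresponds to a distance ratio of 10^(23.0/20) for a point source.
r₂ = 2.8·10^((71−48)/20) = 2.8·10^(23.0/20) = 39.55 m.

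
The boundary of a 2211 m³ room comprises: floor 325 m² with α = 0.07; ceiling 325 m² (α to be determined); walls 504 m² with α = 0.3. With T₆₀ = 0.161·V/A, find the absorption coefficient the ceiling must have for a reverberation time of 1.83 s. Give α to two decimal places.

0.06

Required total absorption A = 0.161·2211/1.83 = 194.52 m².
Absorption from the other surfaces = 325·0.07 + 504·0.3 = 173.95 m², so the ceiling must supply 20.57 m² over 325 m².
α = 20.57/325 = 0.063.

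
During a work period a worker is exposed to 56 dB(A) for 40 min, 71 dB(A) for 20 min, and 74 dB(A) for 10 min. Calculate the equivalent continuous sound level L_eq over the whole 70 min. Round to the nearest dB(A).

Weight each interval's intensity by its duration and average over T = 70 min:
Σ tᵢ·10^(Lᵢ/10) = 40·10^(56/10) + 20·10^(71/10) + 10·10^(74/10) = 5.189e+08.
L_eq = 10·log₁₀(5.189e+08/70) = 68.70 dB(A).

69 dB(A)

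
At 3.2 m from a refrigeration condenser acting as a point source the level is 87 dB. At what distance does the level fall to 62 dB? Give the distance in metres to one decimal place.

Point-source spreading drops the level by 20·log₁₀(r₂/r₁); inverting, r₂/r₁ = 10^(ΔL/20).
r₂ = 3.2·10^((87−62)/20) = 3.2·10^(25.0/20) = 56.90 m.

56.9 m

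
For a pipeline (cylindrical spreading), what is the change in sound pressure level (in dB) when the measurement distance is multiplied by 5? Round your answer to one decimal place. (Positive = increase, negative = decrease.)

A line source loses 3 dB per doubling of distance; generally ΔL = −10·log₁₀(r₂/r₁).
ΔL = −10·log₁₀(5) = -6.99 dB.

-7.0 dB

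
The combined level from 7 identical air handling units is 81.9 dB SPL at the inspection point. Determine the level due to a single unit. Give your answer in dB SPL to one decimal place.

73.4 dB SPL

7 equal contributions raise the level by 10·log₁₀ 7 = 8.451 dB, so each unit alone gives 81.9 − 8.451.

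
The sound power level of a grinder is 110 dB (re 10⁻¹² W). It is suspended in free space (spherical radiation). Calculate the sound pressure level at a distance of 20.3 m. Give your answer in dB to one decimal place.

Free-field spherical radiation: L_p = L_w − 10·log₁₀(4π·r²), r = 20.3 m.
4π·r² = 5178 m², 10·log₁₀ of that is 37.142 dB.
L_p = 110 − 37.142 = 72.86 dB.

72.9 dB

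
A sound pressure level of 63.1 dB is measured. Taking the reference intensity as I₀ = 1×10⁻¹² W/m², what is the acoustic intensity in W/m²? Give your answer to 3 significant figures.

I/I₀ = 10^(63.1/10) = 2.042e+06, so I = 2.042e+06 × 10⁻¹² W/m².

2.04e-06 W/m²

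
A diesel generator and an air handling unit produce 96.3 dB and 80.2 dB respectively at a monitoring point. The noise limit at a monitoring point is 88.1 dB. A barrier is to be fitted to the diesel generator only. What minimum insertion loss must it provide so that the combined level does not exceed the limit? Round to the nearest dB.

Fixed contribution from the other source: Σ 10^(L/10) = 10^(80.2/10) = 1.047e+08 (80.20 dB).
To meet 88.1 dB overall, the treated diesel generator may contribute at most 10^(88.1/10) − 1.047e+08 = 5.409e+08, i.e. 87.33 dB.
Required insertion loss = 96.3 − 87.33 = 8.97 dB.

9 dB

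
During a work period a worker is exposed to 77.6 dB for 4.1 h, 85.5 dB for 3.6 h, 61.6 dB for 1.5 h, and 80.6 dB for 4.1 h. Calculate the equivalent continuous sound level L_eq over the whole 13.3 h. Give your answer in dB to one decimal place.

81.7 dB

Weight each interval's intensity by its duration and average over T = 13.3 h:
Σ tᵢ·10^(Lᵢ/10) = 4.1·10^(77.6/10) + 3.6·10^(85.5/10) + 1.5·10^(61.6/10) + 4.1·10^(80.6/10) = 1.986e+09.
L_eq = 10·log₁₀(1.986e+09/13.3) = 81.74 dB.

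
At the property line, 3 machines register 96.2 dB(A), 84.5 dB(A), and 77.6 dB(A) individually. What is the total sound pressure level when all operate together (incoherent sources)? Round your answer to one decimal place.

For uncorrelated sources the intensities add, so convert each level to linear form, sum, and take 10·log₁₀ of the total.
Σ 10^(L/10) = 10^(96.2/10) + 10^(84.5/10) + 10^(77.6/10) = 4.508e+09.
L_total = 10·log₁₀(4.508e+09) = 96.54 dB(A).

96.5 dB(A)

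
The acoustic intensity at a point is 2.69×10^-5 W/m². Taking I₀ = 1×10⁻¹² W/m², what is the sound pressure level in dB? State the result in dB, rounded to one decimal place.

74.3 dB

I/I₀ = 2.69×10^-5/10⁻¹² = 2.69×10^7, and L = 10·log₁₀(I/I₀).
L = 10·(0.4298 + 7) = 74.30 dB.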